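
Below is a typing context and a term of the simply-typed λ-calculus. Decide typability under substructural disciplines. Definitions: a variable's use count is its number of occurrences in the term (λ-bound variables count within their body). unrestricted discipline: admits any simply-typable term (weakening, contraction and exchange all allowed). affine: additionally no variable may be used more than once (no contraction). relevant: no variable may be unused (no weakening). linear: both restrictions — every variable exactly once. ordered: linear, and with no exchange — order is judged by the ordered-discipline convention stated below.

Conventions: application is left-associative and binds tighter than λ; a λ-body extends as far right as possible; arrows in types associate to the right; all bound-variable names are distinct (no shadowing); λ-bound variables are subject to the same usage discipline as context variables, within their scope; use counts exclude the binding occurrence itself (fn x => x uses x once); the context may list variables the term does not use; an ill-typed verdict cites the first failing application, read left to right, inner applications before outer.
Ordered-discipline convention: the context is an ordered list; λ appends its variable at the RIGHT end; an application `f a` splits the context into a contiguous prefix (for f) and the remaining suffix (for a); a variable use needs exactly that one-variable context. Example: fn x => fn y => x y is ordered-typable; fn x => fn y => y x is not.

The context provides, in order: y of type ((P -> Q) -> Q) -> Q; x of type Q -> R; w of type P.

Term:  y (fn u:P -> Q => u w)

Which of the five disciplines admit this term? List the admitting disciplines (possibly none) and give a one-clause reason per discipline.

admitted in: affine, unrestricted
usage: y ×1; x ×0; w ×1; u (bound) ×1
uses in reading order: y, u, w
typing: the term checks, with type Q
ordered: ✗, unused: x — weakening required
linear: ✗, unused: x — weakening required
affine: ✓, no duplicate uses among y, x, w, u
relevant: ✗, unused: x — weakening required
unrestricted: ✓, typability at Q is all that's needed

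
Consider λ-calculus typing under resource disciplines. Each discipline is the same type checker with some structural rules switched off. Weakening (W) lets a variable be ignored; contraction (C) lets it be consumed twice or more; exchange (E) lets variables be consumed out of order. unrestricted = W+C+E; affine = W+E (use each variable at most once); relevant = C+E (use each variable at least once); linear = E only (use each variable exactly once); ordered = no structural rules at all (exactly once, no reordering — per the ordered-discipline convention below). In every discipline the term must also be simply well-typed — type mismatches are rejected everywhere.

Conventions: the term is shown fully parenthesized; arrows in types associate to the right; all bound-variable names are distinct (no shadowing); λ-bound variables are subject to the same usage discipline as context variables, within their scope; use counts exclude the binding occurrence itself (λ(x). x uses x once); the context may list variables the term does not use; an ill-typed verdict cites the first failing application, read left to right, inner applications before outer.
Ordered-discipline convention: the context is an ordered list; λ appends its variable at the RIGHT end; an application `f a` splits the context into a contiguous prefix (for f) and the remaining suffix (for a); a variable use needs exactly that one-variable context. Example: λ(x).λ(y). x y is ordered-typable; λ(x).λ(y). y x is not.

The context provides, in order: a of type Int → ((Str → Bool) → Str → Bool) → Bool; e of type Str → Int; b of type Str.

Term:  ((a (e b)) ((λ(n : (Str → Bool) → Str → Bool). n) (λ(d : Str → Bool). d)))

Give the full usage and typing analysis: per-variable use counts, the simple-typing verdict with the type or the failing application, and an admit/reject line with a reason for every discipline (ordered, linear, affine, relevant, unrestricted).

counts: a: 1; e: 1; b: 1; n [bound]: 1; d [bound]: 1
uses in reading order: a, e, b, n, d
typing: ✓ — Bool
ordered: ✓ — a, e, b, n, d: once each, no exchange needed
linear: ✓ — a, e, b, n, d: one use apiece
affine: ✓ — no duplicate uses among a, e, b, n, d
relevant: ✓ — a, e, b, n, d: all used, weakening unneeded
unrestricted: ✓ — typability at Bool is all that's needed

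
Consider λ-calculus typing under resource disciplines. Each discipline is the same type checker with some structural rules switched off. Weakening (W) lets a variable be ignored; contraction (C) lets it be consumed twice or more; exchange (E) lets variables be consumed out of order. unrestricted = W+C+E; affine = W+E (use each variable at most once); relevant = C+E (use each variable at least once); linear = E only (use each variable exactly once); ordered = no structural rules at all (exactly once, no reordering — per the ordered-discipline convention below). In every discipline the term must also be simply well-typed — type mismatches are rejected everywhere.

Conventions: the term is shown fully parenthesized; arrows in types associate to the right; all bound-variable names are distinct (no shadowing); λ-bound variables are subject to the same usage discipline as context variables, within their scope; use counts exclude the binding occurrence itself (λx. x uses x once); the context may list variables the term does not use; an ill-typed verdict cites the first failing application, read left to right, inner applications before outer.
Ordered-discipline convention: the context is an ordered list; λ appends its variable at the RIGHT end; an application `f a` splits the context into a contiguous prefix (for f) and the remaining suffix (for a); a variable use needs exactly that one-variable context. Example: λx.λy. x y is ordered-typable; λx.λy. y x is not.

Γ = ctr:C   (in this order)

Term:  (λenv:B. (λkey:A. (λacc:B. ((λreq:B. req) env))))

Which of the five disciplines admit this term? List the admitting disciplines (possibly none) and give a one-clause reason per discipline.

accepted by: affine, unrestricted
variable uses: ctr=0, env (bound)=1, key (bound)=0, acc (bound)=0, req (bound)=1
use order (left to right): req, env
typing: ✓ — B → A → B → B
ordered: ✗ — unused: ctr, key, acc — weakening required
linear: ✗ — unused: ctr, key, acc — weakening required
affine: ✓ — no duplicate uses among ctr, env, key, acc, req
relevant: ✗ — unused: ctr, key, acc — weakening required
unrestricted: ✓ — simply typable at B → A → B → B; W, C, E all held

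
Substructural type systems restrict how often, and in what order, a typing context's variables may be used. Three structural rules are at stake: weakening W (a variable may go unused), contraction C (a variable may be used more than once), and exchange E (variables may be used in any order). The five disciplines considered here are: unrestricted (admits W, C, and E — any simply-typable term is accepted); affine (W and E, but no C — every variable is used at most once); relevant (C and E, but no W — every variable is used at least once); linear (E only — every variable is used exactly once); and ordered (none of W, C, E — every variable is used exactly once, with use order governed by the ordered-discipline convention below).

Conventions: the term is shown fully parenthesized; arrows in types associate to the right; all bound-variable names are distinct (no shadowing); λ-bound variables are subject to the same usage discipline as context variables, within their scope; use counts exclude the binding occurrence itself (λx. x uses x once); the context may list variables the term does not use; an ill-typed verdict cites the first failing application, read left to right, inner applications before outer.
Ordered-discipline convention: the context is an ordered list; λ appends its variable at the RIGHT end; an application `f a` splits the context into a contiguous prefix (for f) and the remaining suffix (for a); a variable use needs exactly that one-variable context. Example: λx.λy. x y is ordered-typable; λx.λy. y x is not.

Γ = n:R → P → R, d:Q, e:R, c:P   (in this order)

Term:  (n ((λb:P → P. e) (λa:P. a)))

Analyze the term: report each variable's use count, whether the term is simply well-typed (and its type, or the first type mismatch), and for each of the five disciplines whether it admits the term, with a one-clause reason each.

usage: n=1, d=0, e=1, c=0, b [bound]=0, a [bound]=1
order of uses: n, e, a
typing: well-typed at P → R
ordered ✗ (unused: d, c, b — weakening required)
linear ✗ (unused: d, c, b — weakening required)
affine ✓ (at most one use each (n, d, e, c, b, a))
relevant ✗ (unused: d, c, b — weakening required)
unrestricted ✓ (simply typable at P → R; W, C, E all held)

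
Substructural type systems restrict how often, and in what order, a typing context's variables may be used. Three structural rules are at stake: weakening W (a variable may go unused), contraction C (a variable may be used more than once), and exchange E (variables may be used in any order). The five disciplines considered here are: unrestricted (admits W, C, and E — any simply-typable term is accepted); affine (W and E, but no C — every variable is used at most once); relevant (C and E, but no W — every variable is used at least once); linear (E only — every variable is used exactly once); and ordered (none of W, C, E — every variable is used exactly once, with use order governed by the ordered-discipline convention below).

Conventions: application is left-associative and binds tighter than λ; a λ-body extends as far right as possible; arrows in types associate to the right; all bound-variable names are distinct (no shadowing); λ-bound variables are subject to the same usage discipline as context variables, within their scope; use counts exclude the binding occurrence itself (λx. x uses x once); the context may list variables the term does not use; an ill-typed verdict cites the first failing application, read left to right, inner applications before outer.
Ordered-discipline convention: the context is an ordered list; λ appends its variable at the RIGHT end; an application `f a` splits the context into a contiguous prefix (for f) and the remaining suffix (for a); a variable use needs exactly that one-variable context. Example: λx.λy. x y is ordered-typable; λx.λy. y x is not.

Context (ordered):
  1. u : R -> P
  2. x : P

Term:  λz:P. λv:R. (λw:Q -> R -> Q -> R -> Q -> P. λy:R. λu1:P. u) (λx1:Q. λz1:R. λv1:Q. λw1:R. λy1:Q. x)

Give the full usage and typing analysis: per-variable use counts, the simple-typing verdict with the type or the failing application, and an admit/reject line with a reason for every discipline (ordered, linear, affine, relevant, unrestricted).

variable uses: u ×1, x ×1, z (λ-bound) ×0, v (λ-bound) ×0, w (λ-bound) ×0, y (λ-bound) ×0, u1 (λ-bound) ×0, x1 (λ-bound) ×0, z1 (λ-bound) ×0, v1 (λ-bound) ×0, w1 (λ-bound) ×0, y1 (λ-bound) ×0
uses in reading order: u, x
typing: ✓ — P -> R -> R -> P -> R -> P
ordered ✗ (needs weakening: z, v, w, y, u1, x1, z1, v1, w1, y1 unused)
linear ✗ (needs weakening: z, v, w, y, u1, x1, z1, v1, w1, y1 unused)
affine ✓ (none of u, x, z, v, w, y, u1, x1, z1, v1, w1, y1 used more than once)
relevant ✗ (needs weakening: z, v, w, y, u1, x1, z1, v1, w1, y1 unused)
unrestricted ✓ (type-checks (P -> R -> R -> P -> R -> P) and nothing is barred)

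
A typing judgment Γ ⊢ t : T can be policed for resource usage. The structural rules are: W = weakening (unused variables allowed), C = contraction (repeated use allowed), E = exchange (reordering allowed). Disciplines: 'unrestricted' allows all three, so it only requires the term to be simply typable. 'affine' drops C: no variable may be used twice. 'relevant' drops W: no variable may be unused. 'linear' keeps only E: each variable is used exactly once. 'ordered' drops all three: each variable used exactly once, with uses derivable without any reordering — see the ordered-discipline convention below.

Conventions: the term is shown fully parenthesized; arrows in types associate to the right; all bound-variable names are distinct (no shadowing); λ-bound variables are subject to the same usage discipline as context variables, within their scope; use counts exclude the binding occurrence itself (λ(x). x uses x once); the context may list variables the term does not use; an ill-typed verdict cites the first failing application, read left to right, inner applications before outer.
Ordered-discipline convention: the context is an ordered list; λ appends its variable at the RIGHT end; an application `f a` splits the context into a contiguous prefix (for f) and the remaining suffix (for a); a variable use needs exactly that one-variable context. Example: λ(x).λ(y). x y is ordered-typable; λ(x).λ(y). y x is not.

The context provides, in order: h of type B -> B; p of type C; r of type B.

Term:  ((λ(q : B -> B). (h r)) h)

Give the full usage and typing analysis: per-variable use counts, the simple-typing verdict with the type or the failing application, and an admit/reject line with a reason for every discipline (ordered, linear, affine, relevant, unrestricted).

usage: h: 2×, p: 0×, r: 1×, q [bound]: 0×
left-to-right use order: h, r, h
typing: the term checks, with type B
ordered: ✗ — needs contraction — h ×2; unused: p, q — weakening required
linear: ✗ — needs contraction — h ×2; unused: p, q — weakening required
affine: ✗ — needs contraction — h ×2
relevant: ✗ — unused: p, q — weakening required
unrestricted: ✓ — simply typable at B; W, C, E all held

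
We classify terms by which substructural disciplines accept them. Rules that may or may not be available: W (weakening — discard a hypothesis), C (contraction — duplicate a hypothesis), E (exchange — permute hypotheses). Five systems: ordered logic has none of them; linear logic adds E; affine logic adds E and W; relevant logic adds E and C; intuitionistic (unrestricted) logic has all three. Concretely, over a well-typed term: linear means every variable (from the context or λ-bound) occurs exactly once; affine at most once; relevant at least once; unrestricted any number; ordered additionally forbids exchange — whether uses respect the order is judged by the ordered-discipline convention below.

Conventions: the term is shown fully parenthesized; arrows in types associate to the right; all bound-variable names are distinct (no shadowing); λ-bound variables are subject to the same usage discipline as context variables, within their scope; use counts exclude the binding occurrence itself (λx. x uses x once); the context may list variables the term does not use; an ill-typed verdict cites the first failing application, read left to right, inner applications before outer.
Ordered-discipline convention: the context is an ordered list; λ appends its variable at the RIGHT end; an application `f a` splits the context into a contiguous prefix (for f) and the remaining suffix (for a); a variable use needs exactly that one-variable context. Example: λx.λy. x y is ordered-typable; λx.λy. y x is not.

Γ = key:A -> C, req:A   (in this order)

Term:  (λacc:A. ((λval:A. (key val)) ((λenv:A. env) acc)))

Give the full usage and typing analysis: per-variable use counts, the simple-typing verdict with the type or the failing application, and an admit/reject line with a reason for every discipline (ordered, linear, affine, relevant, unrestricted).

use counts: key: 1, req: 0, acc (λ-bound): 1, val (λ-bound): 1, env (λ-bound): 1
uses in reading order: key, val, env, acc
typing: well-typed at A -> C
ordered ✗ (needs weakening: req unused)
linear ✗ (needs weakening: req unused)
affine ✓ (key, req, acc, val, env: no repeats, contraction unneeded)
relevant ✗ (needs weakening: req unused)
unrestricted ✓ (type-checks (A -> C) and nothing is barred)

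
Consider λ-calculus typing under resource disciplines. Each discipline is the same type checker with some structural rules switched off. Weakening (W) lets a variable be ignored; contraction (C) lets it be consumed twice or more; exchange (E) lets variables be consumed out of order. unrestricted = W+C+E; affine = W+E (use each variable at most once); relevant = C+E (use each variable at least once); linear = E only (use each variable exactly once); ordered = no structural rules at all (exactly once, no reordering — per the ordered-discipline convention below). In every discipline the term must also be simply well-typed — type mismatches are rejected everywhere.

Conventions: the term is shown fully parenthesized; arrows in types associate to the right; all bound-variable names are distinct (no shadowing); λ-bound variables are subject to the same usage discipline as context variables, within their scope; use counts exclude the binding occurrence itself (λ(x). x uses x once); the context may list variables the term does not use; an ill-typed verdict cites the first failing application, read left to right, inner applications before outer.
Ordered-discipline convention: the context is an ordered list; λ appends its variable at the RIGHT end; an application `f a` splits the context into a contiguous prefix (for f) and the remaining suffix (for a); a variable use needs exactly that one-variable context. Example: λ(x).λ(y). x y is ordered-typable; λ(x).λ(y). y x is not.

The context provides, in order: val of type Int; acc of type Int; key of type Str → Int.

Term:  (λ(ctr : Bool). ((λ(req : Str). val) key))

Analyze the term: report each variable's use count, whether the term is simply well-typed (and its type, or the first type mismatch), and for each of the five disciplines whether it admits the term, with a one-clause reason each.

variable uses: val: 1×; acc: 0×; key: 1×; ctr (bound): 0×; req (bound): 0×
uses in reading order: val, key
typing: ill-typed: an argument Str → Int mismatches the expected Str
ordered ✗ (a type mismatch blocks all five)
linear ✗ (the type mismatch rejects it)
affine ✗ (not simply typable)
relevant ✗ (fails simple typing)
unrestricted ✗ (a type mismatch blocks all five)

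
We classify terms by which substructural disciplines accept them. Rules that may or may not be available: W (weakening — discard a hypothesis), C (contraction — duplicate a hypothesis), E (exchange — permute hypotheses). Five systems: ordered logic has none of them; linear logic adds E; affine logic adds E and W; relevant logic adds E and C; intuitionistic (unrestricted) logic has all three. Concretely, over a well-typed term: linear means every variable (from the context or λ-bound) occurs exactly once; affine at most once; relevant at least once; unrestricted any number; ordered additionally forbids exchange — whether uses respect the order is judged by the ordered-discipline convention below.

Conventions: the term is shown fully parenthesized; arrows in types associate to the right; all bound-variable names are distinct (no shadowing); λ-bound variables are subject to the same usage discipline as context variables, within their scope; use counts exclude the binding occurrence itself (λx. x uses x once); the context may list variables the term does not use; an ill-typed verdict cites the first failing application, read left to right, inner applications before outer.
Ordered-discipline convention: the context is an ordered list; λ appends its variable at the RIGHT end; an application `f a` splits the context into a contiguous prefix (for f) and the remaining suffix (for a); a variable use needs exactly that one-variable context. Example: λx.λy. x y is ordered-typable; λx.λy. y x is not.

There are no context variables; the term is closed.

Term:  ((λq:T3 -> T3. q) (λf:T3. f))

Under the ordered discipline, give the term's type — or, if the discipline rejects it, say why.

term : T3 -> T3
counts: q [bound]: 1×; f [bound]: 1×
order of uses: q, f
typing: ✓ — T3 -> T3
across the five disciplines: ordered ✓; linear ✓; affine ✓; relevant ✓; unrestricted ✓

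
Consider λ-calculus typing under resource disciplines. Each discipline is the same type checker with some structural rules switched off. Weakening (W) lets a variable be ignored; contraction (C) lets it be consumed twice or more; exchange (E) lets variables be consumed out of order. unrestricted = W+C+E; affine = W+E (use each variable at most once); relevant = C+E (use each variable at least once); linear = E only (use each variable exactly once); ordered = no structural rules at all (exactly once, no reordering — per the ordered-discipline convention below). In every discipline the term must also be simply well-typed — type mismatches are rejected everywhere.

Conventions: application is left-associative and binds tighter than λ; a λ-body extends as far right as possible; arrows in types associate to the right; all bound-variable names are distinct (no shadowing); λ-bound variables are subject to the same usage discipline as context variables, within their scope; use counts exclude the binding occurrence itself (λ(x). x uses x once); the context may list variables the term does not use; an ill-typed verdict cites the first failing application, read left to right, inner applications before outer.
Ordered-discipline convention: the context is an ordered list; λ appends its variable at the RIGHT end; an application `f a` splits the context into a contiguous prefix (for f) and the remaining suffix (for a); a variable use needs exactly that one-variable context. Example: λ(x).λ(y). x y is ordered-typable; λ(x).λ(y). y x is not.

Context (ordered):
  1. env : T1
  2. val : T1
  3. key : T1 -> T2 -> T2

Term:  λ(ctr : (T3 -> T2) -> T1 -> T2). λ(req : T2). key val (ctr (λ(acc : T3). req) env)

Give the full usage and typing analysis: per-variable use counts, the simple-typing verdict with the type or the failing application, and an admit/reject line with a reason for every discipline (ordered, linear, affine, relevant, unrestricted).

counts: env: 1×; val: 1×; key: 1×; ctr (λ-bound): 1×; req (λ-bound): 1×; acc (λ-bound): 0×
use order (left to right): key, val, ctr, req, env
typing: well-typed — term : ((T3 -> T2) -> T1 -> T2) -> T2 -> T2
ordered: ✗, needs weakening: acc unused
linear: ✗, needs weakening: acc unused
affine: ✓, env, val, key, ctr, req, acc: no repeats, contraction unneeded
relevant: ✗, needs weakening: acc unused
unrestricted: ✓, typability at ((T3 -> T2) -> T1 -> T2) -> T2 -> T2 is all that's needed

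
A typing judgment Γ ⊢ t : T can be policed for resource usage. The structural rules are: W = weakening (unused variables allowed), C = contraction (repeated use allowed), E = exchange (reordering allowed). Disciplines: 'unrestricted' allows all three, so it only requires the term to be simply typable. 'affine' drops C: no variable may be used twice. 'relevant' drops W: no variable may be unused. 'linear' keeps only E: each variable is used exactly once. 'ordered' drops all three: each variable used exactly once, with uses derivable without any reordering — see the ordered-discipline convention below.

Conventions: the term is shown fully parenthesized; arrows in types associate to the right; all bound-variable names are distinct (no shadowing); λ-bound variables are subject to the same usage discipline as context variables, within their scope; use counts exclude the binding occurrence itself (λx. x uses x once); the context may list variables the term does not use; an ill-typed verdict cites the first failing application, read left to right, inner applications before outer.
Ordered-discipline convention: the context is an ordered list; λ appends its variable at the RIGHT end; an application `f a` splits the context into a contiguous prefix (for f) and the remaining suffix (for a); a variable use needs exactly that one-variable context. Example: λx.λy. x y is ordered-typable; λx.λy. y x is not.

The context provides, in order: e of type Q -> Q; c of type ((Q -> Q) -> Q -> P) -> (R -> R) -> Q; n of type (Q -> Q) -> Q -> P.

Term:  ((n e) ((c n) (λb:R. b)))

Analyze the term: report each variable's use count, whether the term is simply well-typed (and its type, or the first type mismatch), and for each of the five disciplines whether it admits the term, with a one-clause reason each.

usage: e=1, c=1, n=2, b (λ-bound)=1
left-to-right use order: n, e, c, n, b
typing: the term checks, with type P
ordered: ✗ — repeated use of n ×2
linear: ✗ — repeated use of n ×2
affine: ✗ — repeated use of n ×2
relevant: ✓ — at least one use each (e, c, n, b)
unrestricted: ✓ — simply typable at P; W, C, E all held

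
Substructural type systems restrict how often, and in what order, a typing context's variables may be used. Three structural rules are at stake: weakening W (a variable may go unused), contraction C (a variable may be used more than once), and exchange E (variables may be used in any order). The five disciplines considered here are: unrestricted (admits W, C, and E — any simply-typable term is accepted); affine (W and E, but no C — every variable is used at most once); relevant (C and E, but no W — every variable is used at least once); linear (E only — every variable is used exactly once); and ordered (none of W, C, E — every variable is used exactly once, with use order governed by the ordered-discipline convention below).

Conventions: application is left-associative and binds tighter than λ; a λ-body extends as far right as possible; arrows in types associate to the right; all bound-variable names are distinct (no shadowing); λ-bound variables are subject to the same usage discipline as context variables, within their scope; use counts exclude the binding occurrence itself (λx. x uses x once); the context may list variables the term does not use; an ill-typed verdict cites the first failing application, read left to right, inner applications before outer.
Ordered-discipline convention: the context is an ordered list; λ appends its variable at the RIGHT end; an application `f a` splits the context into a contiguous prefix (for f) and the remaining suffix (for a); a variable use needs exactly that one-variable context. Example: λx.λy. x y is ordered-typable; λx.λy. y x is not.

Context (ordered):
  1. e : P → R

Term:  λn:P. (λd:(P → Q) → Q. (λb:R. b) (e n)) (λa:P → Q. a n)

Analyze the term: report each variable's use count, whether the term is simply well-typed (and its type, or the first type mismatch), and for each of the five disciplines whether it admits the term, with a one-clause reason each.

counts: e: 1×, n [bound]: 2×, d [bound]: 0×, b [bound]: 1×, a [bound]: 1×
order of uses: b, e, n, a, n
typing: well-typed — term : P → R
ordered ✗ (repeated use of n ×2; needs weakening: d unused)
linear ✗ (repeated use of n ×2; needs weakening: d unused)
affine ✗ (repeated use of n ×2)
relevant ✗ (needs weakening: d unused)
unrestricted ✓ (typability at P → R is all that's needed)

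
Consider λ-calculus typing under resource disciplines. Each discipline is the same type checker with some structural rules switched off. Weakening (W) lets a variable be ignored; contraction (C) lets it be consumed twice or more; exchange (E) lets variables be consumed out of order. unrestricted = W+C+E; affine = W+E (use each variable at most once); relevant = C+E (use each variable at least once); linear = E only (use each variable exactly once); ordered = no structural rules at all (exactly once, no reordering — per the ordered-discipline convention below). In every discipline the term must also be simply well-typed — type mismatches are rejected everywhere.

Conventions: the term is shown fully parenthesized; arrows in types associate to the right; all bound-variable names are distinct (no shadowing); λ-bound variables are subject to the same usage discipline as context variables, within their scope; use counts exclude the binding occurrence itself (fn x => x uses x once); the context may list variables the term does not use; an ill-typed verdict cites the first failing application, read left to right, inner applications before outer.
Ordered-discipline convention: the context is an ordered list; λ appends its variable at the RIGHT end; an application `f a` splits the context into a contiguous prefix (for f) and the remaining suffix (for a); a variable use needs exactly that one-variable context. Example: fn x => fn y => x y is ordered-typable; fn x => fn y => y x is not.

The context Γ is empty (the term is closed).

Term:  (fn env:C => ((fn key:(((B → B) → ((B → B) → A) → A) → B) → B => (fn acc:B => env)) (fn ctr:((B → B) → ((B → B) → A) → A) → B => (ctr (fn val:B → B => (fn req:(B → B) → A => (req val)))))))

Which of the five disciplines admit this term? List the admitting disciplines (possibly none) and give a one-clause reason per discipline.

accepted by: affine, unrestricted
usage: env (λ-bound): 1; key (λ-bound): 0; acc (λ-bound): 0; ctr (λ-bound): 1; val (λ-bound): 1; req (λ-bound): 1
uses in reading order: env, ctr, req, val
typing: the term checks, with type C → B → C
ordered ✗ (unused: key, acc — weakening required)
linear ✗ (unused: key, acc — weakening required)
affine ✓ (no duplicate uses among env, key, acc, ctr, val, req)
relevant ✗ (unused: key, acc — weakening required)
unrestricted ✓ (simply typable at C → B → C; W, C, E all held)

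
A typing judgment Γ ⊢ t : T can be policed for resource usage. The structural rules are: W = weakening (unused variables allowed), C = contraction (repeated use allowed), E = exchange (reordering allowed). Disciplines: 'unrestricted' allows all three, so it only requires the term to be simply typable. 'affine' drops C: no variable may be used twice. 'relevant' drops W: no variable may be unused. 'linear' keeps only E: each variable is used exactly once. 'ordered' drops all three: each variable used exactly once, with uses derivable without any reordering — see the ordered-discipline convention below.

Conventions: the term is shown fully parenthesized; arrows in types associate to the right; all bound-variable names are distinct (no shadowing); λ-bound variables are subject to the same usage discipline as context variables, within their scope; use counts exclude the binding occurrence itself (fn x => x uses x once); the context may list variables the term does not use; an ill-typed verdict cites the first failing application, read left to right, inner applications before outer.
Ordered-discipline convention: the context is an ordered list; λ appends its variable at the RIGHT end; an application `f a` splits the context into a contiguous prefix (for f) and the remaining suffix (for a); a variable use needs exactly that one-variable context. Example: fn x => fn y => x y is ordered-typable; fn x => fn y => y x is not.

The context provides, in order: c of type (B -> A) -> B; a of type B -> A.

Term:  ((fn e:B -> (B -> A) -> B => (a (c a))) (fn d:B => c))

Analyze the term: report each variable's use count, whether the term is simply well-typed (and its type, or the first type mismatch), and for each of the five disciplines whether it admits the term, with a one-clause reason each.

use counts: c=2; a=2; e (λ-bound)=0; d (λ-bound)=0
uses in reading order: a, c, a, c
typing: well-typed at A
ordered ✗ (needs contraction — c ×2, a ×2; e, d left unused)
linear ✗ (needs contraction — c ×2, a ×2; e, d left unused)
affine ✗ (needs contraction — c ×2, a ×2)
relevant ✗ (e, d left unused)
unrestricted ✓ (type-checks (A) and nothing is barred)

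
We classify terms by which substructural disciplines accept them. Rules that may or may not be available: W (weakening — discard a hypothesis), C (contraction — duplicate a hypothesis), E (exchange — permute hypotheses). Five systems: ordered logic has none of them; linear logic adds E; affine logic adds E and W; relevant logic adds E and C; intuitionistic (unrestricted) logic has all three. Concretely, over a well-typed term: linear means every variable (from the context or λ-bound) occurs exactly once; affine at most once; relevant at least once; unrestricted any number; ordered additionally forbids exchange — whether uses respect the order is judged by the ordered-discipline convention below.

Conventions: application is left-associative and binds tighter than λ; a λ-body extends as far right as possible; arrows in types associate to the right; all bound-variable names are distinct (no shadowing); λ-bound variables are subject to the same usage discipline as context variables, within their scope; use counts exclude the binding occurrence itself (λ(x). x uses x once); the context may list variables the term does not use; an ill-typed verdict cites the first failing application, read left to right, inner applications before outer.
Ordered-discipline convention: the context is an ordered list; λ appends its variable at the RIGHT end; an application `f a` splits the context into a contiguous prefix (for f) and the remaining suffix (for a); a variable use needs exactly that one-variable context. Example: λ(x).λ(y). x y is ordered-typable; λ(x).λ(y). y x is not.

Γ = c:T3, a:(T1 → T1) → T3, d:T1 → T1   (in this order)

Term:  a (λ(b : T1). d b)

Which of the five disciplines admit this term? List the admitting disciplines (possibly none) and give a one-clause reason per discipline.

admitting disciplines: affine, unrestricted
usage: c: 0; a: 1; d: 1; b (λ-bound): 1
uses in reading order: a, d, b
typing: well-typed — term : T3
ordered ✗ (c never used (weakening))
linear ✗ (c never used (weakening))
affine ✓ (none of c, a, d, b used more than once)
relevant ✗ (c never used (weakening))
unrestricted ✓ (type-checks (T3) and nothing is barred)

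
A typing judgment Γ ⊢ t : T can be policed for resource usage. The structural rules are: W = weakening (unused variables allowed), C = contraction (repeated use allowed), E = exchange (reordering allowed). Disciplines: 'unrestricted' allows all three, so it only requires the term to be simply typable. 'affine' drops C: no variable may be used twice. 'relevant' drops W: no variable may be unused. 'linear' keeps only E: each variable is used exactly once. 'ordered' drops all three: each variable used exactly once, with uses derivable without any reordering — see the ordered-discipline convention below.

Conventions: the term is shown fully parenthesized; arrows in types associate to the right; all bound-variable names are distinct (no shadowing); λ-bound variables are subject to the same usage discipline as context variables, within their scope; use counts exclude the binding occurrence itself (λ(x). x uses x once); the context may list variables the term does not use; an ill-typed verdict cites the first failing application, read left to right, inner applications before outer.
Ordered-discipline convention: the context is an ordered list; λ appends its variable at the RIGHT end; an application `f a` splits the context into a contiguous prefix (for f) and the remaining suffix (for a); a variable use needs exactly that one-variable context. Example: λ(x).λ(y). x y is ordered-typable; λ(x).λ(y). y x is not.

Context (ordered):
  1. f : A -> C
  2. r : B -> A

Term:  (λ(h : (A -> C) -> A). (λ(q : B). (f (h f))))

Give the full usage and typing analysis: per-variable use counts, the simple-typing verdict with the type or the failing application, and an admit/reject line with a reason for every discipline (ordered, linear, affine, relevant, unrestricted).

variable uses: f=2, r=0, h (λ-bound)=1, q (λ-bound)=0
use order (left to right): f, h, f
typing: well-typed at ((A -> C) -> A) -> B -> C
ordered ✗ (uses contraction: f ×2; needs weakening: r, q unused)
linear ✗ (uses contraction: f ×2; needs weakening: r, q unused)
affine ✗ (uses contraction: f ×2)
relevant ✗ (needs weakening: r, q unused)
unrestricted ✓ (well-typed at ((A -> C) -> A) -> B -> C; no restrictions here)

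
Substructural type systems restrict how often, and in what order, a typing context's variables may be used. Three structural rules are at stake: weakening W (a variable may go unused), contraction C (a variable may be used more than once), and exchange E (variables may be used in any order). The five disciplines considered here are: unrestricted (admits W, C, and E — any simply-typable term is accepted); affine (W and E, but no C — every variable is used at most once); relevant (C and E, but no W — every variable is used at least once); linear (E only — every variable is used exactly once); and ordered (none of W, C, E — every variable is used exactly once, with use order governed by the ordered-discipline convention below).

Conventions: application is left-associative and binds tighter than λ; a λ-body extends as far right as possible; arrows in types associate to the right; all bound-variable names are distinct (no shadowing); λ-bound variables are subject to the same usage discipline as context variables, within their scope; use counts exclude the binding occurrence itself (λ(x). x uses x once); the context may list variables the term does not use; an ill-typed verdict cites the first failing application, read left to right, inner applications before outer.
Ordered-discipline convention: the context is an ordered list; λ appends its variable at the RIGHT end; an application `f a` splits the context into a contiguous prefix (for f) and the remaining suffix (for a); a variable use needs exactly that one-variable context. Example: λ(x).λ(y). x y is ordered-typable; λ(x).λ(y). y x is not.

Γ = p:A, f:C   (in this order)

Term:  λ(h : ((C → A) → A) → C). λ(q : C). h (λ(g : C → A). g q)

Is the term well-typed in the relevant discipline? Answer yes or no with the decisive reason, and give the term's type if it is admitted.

no — unused: p, f — weakening required
counts: p=0, f=0, h [bound]=1, q [bound]=1, g [bound]=1
uses in reading order: h, g, q
typing: well-typed at (((C → A) → A) → C) → C → C
across the five disciplines: ordered ✗; linear ✗; affine ✓; relevant ✗; unrestricted ✓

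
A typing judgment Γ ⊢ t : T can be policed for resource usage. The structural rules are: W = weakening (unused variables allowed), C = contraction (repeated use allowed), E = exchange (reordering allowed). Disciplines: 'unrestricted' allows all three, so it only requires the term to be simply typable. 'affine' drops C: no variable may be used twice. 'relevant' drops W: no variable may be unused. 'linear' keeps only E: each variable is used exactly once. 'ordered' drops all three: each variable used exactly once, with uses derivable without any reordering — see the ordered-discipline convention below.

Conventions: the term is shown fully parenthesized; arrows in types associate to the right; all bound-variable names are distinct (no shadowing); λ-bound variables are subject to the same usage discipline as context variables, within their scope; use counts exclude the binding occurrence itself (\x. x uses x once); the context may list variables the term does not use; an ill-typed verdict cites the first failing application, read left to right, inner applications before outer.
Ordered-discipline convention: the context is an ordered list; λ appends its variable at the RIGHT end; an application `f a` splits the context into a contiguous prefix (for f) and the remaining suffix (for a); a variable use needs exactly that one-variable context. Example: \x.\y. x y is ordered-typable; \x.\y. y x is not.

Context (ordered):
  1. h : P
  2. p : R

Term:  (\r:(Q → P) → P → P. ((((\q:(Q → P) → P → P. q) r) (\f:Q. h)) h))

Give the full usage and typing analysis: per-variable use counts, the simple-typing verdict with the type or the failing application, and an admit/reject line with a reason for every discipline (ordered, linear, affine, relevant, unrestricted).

variable uses: h=2, p=0, r (λ-bound)=1, q (λ-bound)=1, f (λ-bound)=0
order of uses: q, r, h, h
typing: well-typed — term : ((Q → P) → P → P) → P
ordered ✗ (needs contraction — h ×2; needs weakening: p, f unused)
linear ✗ (needs contraction — h ×2; needs weakening: p, f unused)
affine ✗ (needs contraction — h ×2)
relevant ✗ (needs weakening: p, f unused)
unrestricted ✓ (simply typable at ((Q → P) → P → P) → P; W, C, E all held)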